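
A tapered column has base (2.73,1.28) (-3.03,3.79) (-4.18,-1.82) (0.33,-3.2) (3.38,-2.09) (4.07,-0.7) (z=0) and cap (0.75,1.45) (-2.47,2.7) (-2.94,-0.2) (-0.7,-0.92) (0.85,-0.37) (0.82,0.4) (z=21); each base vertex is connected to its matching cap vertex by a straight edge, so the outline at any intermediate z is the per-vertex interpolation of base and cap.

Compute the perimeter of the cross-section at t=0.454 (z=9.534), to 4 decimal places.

Perimeter at t=0.454: 18.5210

Cross-section at t=0.454: each vertex is (1-t)·p0[i] + t·p1[i].
  v1: (1-0.454)·(2.73,1.28) + 0.454·(0.75,1.45) = (1.8311,1.3572)
  v2: (1-0.454)·(-3.03,3.79) + 0.454·(-2.47,2.7) = (-2.7758,3.2951)
  v3: (1-0.454)·(-4.18,-1.82) + 0.454·(-2.94,-0.2) = (-3.6170,-1.0845)
  v4: (1-0.454)·(0.33,-3.2) + 0.454·(-0.7,-0.92) = (-0.1376,-2.1649)
  v5: (1-0.454)·(3.38,-2.09) + 0.454·(0.85,-0.37) = (2.2314,-1.3091)
  v6: (1-0.454)·(4.07,-0.7) + 0.454·(0.82,0.4) = (2.5945,-0.2006)
Perimeter = Σ |v_{i+1} − v_i|:
  edge 1→2: √(-4.6068² + 1.9380²) = 4.9979 (running 4.9979)
  edge 2→3: √(-0.8413² + -4.3797²) = 4.4597 (running 9.4576)
  edge 3→4: √(3.4794² + -1.0804²) = 3.6433 (running 13.1009)
  edge 4→5: √(2.3690² + 0.8558²) = 2.5188 (running 15.6197)
  edge 5→6: √(0.3631² + 1.1085²) = 1.1665 (running 16.7862)
  edge 6→1: √(-0.7634² + 1.5578²) = 1.7348 (running 18.5210)
Perimeter = 18.5210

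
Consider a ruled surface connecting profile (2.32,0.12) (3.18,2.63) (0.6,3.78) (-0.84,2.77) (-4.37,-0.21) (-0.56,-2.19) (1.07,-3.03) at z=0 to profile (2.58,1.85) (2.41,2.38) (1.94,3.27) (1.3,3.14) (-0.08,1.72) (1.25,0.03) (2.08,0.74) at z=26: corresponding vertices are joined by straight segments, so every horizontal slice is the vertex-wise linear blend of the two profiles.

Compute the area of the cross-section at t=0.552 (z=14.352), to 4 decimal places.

Cross-section at t=0.552: each vertex is (1-t)·p0[i] + t·p1[i].
  v1: (1-0.552)·(2.32,0.12) + 0.552·(2.58,1.85) = (2.4635,1.0750)
  v2: (1-0.552)·(3.18,2.63) + 0.552·(2.41,2.38) = (2.7550,2.4920)
  v3: (1-0.552)·(0.6,3.78) + 0.552·(1.94,3.27) = (1.3397,3.4985)
  v4: (1-0.552)·(-0.84,2.77) + 0.552·(1.3,3.14) = (0.3413,2.9742)
  v5: (1-0.552)·(-4.37,-0.21) + 0.552·(-0.08,1.72) = (-2.0019,0.8554)
  v6: (1-0.552)·(-0.56,-2.19) + 0.552·(1.25,0.03) = (0.4391,-0.9646)
  v7: (1-0.552)·(1.07,-3.03) + 0.552·(2.08,0.74) = (1.6275,-0.9490)
Shoelace sum Σ(x_i·y_{i+1} − x_{i+1}·y_i):
  i=1: 2.4635·2.4920 − 2.7550·1.0750 = +3.1776 (running +3.1776)
  i=2: 2.7550·3.4985 − 1.3397·2.4920 = +6.2997 (running +9.4773)
  i=3: 1.3397·2.9742 − 0.3413·3.4985 = +2.7906 (running +12.2679)
  i=4: 0.3413·0.8554 − -2.0019·2.9742 = +6.2461 (running +18.5140)
  i=5: -2.0019·-0.9646 − 0.4391·0.8554 = +1.5554 (running +20.0694)
  i=6: 0.4391·-0.9490 − 1.6275·-0.9646 = +1.1531 (running +21.2225)
  i=7: 1.6275·1.0750 − 2.4635·-0.9490 = +4.0873 (running +25.3098)
Area = |Σ|/2 = |25.3098|/2 = 12.6549

Area at t=0.552: 12.6549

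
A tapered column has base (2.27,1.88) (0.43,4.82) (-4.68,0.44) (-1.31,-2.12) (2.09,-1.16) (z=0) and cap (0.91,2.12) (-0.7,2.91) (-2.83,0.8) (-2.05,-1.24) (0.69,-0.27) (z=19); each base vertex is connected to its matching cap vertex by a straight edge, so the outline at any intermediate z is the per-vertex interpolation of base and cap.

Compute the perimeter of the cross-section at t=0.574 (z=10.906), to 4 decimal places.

Perimeter at t=0.574: 15.7886

Cross-section at t=0.574: each vertex is (1-t)·p0[i] + t·p1[i].
  v1: (1-0.574)·(2.27,1.88) + 0.574·(0.91,2.12) = (1.4894,2.0178)
  v2: (1-0.574)·(0.43,4.82) + 0.574·(-0.7,2.91) = (-0.2186,3.7237)
  v3: (1-0.574)·(-4.68,0.44) + 0.574·(-2.83,0.8) = (-3.6181,0.6466)
  v4: (1-0.574)·(-1.31,-2.12) + 0.574·(-2.05,-1.24) = (-1.7348,-1.6149)
  v5: (1-0.574)·(2.09,-1.16) + 0.574·(0.69,-0.27) = (1.2864,-0.6491)
Perimeter = Σ |v_{i+1} − v_i|:
  edge 1→2: √(-1.7080² + 1.7059²) = 2.4140 (running 2.4140)
  edge 2→3: √(-3.3995² + -3.0770²) = 4.5852 (running 6.9992)
  edge 3→4: √(1.8833² + -2.2615²) = 2.9430 (running 9.9423)
  edge 4→5: √(3.0212² + 0.9657²) = 3.1718 (running 13.1140)
  edge 5→1: √(0.2030² + 2.6669²) = 2.6746 (running 15.7886)
Perimeter = 15.7886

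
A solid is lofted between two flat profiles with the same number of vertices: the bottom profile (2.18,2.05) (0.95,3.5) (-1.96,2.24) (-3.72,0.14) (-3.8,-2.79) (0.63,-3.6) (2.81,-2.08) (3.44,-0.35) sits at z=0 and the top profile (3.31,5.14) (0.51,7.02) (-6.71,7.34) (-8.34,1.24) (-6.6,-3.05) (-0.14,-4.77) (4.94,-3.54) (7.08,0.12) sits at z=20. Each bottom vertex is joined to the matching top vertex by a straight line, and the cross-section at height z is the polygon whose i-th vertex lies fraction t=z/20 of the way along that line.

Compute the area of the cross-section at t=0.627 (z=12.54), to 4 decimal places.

Cross-section at t=0.627: each vertex is (1-t)·p0[i] + t·p1[i].
  v1: (1-0.627)·(2.18,2.05) + 0.627·(3.31,5.14) = (2.8885,3.9874)
  v2: (1-0.627)·(0.95,3.5) + 0.627·(0.51,7.02) = (0.6741,5.7070)
  v3: (1-0.627)·(-1.96,2.24) + 0.627·(-6.71,7.34) = (-4.9383,5.4377)
  v4: (1-0.627)·(-3.72,0.14) + 0.627·(-8.34,1.24) = (-6.6167,0.8297)
  v5: (1-0.627)·(-3.8,-2.79) + 0.627·(-6.6,-3.05) = (-5.5556,-2.9530)
  v6: (1-0.627)·(0.63,-3.6) + 0.627·(-0.14,-4.77) = (0.1472,-4.3336)
  v7: (1-0.627)·(2.81,-2.08) + 0.627·(4.94,-3.54) = (4.1455,-2.9954)
  v8: (1-0.627)·(3.44,-0.35) + 0.627·(7.08,0.12) = (5.7223,-0.0553)
Shoelace sum Σ(x_i·y_{i+1} − x_{i+1}·y_i):
  i=1: 2.8885·5.7070 − 0.6741·3.9874 = +13.7968 (running +13.7968)
  i=2: 0.6741·5.4377 − -4.9383·5.7070 = +31.8485 (running +45.6453)
  i=3: -4.9383·0.8297 − -6.6167·5.4377 = +31.8826 (running +77.5279)
  i=4: -6.6167·-2.9530 − -5.5556·0.8297 = +24.1488 (running +101.6767)
  i=5: -5.5556·-4.3336 − 0.1472·-2.9530 = +24.5104 (running +126.1871)
  i=6: 0.1472·-2.9954 − 4.1455·-4.3336 = +17.5240 (running +143.7111)
  i=7: 4.1455·-0.0553 − 5.7223·-2.9954 = +16.9113 (running +160.6225)
  i=8: 5.7223·3.9874 − 2.8885·-0.0553 = +22.9770 (running +183.5994)
Area = |Σ|/2 = |183.5994|/2 = 91.7997

Area at t=0.627: 91.7997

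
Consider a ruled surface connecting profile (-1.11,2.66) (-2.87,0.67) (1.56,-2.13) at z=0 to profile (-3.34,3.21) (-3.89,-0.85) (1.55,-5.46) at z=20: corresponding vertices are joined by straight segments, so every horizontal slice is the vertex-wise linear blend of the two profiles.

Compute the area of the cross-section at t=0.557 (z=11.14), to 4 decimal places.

Cross-section at t=0.557: each vertex is (1-t)·p0[i] + t·p1[i].
  v1: (1-0.557)·(-1.11,2.66) + 0.557·(-3.34,3.21) = (-2.3521,2.9664)
  v2: (1-0.557)·(-2.87,0.67) + 0.557·(-3.89,-0.85) = (-3.4381,-0.1766)
  v3: (1-0.557)·(1.56,-2.13) + 0.557·(1.55,-5.46) = (1.5544,-3.9848)
Shoelace sum Σ(x_i·y_{i+1} − x_{i+1}·y_i):
  i=1: -2.3521·-0.1766 − -3.4381·2.9664 = +10.6142 (running +10.6142)
  i=2: -3.4381·-3.9848 − 1.5544·-0.1766 = +13.9749 (running +24.5891)
  i=3: 1.5544·2.9664 − -2.3521·-3.9848 = -4.7617 (running +19.8274)
Area = |Σ|/2 = |19.8274|/2 = 9.9137

Area at t=0.557: 9.9137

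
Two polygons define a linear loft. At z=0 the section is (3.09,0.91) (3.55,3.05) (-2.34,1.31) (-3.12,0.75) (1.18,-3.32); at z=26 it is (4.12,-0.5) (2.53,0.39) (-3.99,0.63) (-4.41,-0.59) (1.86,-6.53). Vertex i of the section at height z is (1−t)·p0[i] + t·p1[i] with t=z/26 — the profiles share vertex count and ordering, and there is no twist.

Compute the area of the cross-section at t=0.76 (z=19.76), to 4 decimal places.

Cross-section at t=0.76: each vertex is (1-t)·p0[i] + t·p1[i].
  v1: (1-0.76)·(3.09,0.91) + 0.76·(4.12,-0.5) = (3.8728,-0.1616)
  v2: (1-0.76)·(3.55,3.05) + 0.76·(2.53,0.39) = (2.7748,1.0284)
  v3: (1-0.76)·(-2.34,1.31) + 0.76·(-3.99,0.63) = (-3.5940,0.7932)
  v4: (1-0.76)·(-3.12,0.75) + 0.76·(-4.41,-0.59) = (-4.1004,-0.2684)
  v5: (1-0.76)·(1.18,-3.32) + 0.76·(1.86,-6.53) = (1.6968,-5.7596)
Shoelace sum Σ(x_i·y_{i+1} − x_{i+1}·y_i):
  i=1: 3.8728·1.0284 − 2.7748·-0.1616 = +4.4312 (running +4.4312)
  i=2: 2.7748·0.7932 − -3.5940·1.0284 = +5.8970 (running +10.3282)
  i=3: -3.5940·-0.2684 − -4.1004·0.7932 = +4.2171 (running +14.5453)
  i=4: -4.1004·-5.7596 − 1.6968·-0.2684 = +24.0721 (running +38.6174)
  i=5: 1.6968·-0.1616 − 3.8728·-5.7596 = +22.0316 (running +60.6490)
Area = |Σ|/2 = |60.6490|/2 = 30.3245

Area at t=0.76: 30.3245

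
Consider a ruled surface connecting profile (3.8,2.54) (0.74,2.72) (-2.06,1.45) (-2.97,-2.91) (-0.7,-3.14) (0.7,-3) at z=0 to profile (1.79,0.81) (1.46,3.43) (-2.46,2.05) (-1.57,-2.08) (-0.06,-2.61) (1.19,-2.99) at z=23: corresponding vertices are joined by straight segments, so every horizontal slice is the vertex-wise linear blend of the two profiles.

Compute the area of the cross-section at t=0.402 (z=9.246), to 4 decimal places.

Area at t=0.402: 22.8883

Cross-section at t=0.402: each vertex is (1-t)·p0[i] + t·p1[i].
  v1: (1-0.402)·(3.8,2.54) + 0.402·(1.79,0.81) = (2.9920,1.8445)
  v2: (1-0.402)·(0.74,2.72) + 0.402·(1.46,3.43) = (1.0294,3.0054)
  v3: (1-0.402)·(-2.06,1.45) + 0.402·(-2.46,2.05) = (-2.2208,1.6912)
  v4: (1-0.402)·(-2.97,-2.91) + 0.402·(-1.57,-2.08) = (-2.4072,-2.5763)
  v5: (1-0.402)·(-0.7,-3.14) + 0.402·(-0.06,-2.61) = (-0.4427,-2.9269)
  v6: (1-0.402)·(0.7,-3) + 0.402·(1.19,-2.99) = (0.8970,-2.9960)
Shoelace sum Σ(x_i·y_{i+1} − x_{i+1}·y_i):
  i=1: 2.9920·3.0054 − 1.0294·1.8445 = +7.0933 (running +7.0933)
  i=2: 1.0294·1.6912 − -2.2208·3.0054 = +8.4154 (running +15.5087)
  i=3: -2.2208·-2.5763 − -2.4072·1.6912 = +9.7926 (running +25.3013)
  i=4: -2.4072·-2.9269 − -0.4427·-2.5763 = +5.9051 (running +31.2065)
  i=5: -0.4427·-2.9960 − 0.8970·-2.9269 = +3.9518 (running +35.1583)
  i=6: 0.8970·1.8445 − 2.9920·-2.9960 = +10.6184 (running +45.7767)
Area = |Σ|/2 = |45.7767|/2 = 22.8883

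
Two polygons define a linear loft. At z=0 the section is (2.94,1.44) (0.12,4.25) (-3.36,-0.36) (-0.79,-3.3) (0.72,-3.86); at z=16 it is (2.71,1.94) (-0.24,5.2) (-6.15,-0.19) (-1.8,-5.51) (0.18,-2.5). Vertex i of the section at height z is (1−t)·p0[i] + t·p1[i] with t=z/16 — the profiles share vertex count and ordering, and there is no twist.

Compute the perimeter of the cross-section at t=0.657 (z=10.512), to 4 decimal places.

Perimeter at t=0.657: 25.1864

Cross-section at t=0.657: each vertex is (1-t)·p0[i] + t·p1[i].
  v1: (1-0.657)·(2.94,1.44) + 0.657·(2.71,1.94) = (2.7889,1.7685)
  v2: (1-0.657)·(0.12,4.25) + 0.657·(-0.24,5.2) = (-0.1165,4.8742)
  v3: (1-0.657)·(-3.36,-0.36) + 0.657·(-6.15,-0.19) = (-5.1930,-0.2483)
  v4: (1-0.657)·(-0.79,-3.3) + 0.657·(-1.8,-5.51) = (-1.4536,-4.7520)
  v5: (1-0.657)·(0.72,-3.86) + 0.657·(0.18,-2.5) = (0.3652,-2.9665)
Perimeter = Σ |v_{i+1} − v_i|:
  edge 1→2: √(-2.9054² + 3.1057²) = 4.2528 (running 4.2528)
  edge 2→3: √(-5.0765² + -5.1225²) = 7.2118 (running 11.4647)
  edge 3→4: √(3.7395² + -4.5037²) = 5.8538 (running 17.3184)
  edge 4→5: √(1.8188² + 1.7855²) = 2.5487 (running 19.8671)
  edge 5→1: √(2.4237² + 4.7350²) = 5.3192 (running 25.1864)
Perimeter = 25.1864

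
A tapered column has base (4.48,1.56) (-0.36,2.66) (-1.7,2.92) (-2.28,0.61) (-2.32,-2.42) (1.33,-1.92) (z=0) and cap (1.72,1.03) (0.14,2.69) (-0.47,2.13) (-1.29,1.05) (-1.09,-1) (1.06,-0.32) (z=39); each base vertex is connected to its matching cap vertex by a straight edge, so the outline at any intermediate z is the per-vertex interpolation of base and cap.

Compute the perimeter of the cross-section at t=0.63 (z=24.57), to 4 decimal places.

Perimeter at t=0.63: 13.6075

Cross-section at t=0.63: each vertex is (1-t)·p0[i] + t·p1[i].
  v1: (1-0.63)·(4.48,1.56) + 0.63·(1.72,1.03) = (2.7412,1.2261)
  v2: (1-0.63)·(-0.36,2.66) + 0.63·(0.14,2.69) = (-0.0450,2.6789)
  v3: (1-0.63)·(-1.7,2.92) + 0.63·(-0.47,2.13) = (-0.9251,2.4223)
  v4: (1-0.63)·(-2.28,0.61) + 0.63·(-1.29,1.05) = (-1.6563,0.8872)
  v5: (1-0.63)·(-2.32,-2.42) + 0.63·(-1.09,-1) = (-1.5451,-1.5254)
  v6: (1-0.63)·(1.33,-1.92) + 0.63·(1.06,-0.32) = (1.1599,-0.9120)
Perimeter = Σ |v_{i+1} − v_i|:
  edge 1→2: √(-2.7862² + 1.4528²) = 3.1422 (running 3.1422)
  edge 2→3: √(-0.8801² + -0.2566²) = 0.9167 (running 4.0590)
  edge 3→4: √(-0.7312² + -1.5351²) = 1.7003 (running 5.7593)
  edge 4→5: √(0.1112² + -2.4126²) = 2.4152 (running 8.1745)
  edge 5→6: √(2.7050² + 0.6134²) = 2.7737 (running 10.9481)
  edge 6→1: √(1.5813² + 2.1381²) = 2.6593 (running 13.6075)
Perimeter = 13.6075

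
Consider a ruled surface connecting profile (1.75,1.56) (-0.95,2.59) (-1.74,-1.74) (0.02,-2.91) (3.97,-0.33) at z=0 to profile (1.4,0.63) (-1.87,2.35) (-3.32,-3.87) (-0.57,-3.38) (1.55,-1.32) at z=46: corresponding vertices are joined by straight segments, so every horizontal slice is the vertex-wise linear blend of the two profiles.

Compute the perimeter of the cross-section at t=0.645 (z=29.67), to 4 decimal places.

Perimeter at t=0.645: 17.1721

Cross-section at t=0.645: each vertex is (1-t)·p0[i] + t·p1[i].
  v1: (1-0.645)·(1.75,1.56) + 0.645·(1.4,0.63) = (1.5242,0.9601)
  v2: (1-0.645)·(-0.95,2.59) + 0.645·(-1.87,2.35) = (-1.5434,2.4352)
  v3: (1-0.645)·(-1.74,-1.74) + 0.645·(-3.32,-3.87) = (-2.7591,-3.1139)
  v4: (1-0.645)·(0.02,-2.91) + 0.645·(-0.57,-3.38) = (-0.3605,-3.2131)
  v5: (1-0.645)·(3.97,-0.33) + 0.645·(1.55,-1.32) = (2.4091,-0.9686)
Perimeter = Σ |v_{i+1} − v_i|:
  edge 1→2: √(-3.0676² + 1.4750²) = 3.4039 (running 3.4039)
  edge 2→3: √(-1.2157² + -5.5491²) = 5.6807 (running 9.0845)
  edge 3→4: √(2.3986² + -0.0993²) = 2.4006 (running 11.4851)
  edge 4→5: √(2.7696² + 2.2446²) = 3.5650 (running 15.0501)
  edge 5→1: √(-0.8849² + 1.9287²) = 2.1220 (running 17.1721)
Perimeter = 17.1721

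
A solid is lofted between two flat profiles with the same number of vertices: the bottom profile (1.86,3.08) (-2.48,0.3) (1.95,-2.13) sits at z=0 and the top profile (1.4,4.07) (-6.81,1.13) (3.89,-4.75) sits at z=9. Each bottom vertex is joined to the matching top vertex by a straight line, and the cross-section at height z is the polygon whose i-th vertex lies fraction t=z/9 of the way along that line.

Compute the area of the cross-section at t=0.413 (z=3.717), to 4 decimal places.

Area at t=0.413: 21.4347

Cross-section at t=0.413: each vertex is (1-t)·p0[i] + t·p1[i].
  v1: (1-0.413)·(1.86,3.08) + 0.413·(1.4,4.07) = (1.6700,3.4889)
  v2: (1-0.413)·(-2.48,0.3) + 0.413·(-6.81,1.13) = (-4.2683,0.6428)
  v3: (1-0.413)·(1.95,-2.13) + 0.413·(3.89,-4.75) = (2.7512,-3.2121)
Shoelace sum Σ(x_i·y_{i+1} − x_{i+1}·y_i):
  i=1: 1.6700·0.6428 − -4.2683·3.4889 = +15.9650 (running +15.9650)
  i=2: -4.2683·-3.2121 − 2.7512·0.6428 = +11.9415 (running +27.9065)
  i=3: 2.7512·3.4889 − 1.6700·-3.2121 = +14.9629 (running +42.8694)
Area = |Σ|/2 = |42.8694|/2 = 21.4347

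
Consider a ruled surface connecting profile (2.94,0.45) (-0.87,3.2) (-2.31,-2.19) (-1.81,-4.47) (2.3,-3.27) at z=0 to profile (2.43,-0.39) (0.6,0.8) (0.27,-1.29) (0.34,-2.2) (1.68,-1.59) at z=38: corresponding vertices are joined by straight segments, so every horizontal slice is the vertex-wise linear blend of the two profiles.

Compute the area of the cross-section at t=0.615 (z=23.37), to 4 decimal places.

Cross-section at t=0.615: each vertex is (1-t)·p0[i] + t·p1[i].
  v1: (1-0.615)·(2.94,0.45) + 0.615·(2.43,-0.39) = (2.6263,-0.0666)
  v2: (1-0.615)·(-0.87,3.2) + 0.615·(0.6,0.8) = (0.0340,1.7240)
  v3: (1-0.615)·(-2.31,-2.19) + 0.615·(0.27,-1.29) = (-0.7233,-1.6365)
  v4: (1-0.615)·(-1.81,-4.47) + 0.615·(0.34,-2.2) = (-0.4878,-3.0739)
  v5: (1-0.615)·(2.3,-3.27) + 0.615·(1.68,-1.59) = (1.9187,-2.2368)
Shoelace sum Σ(x_i·y_{i+1} − x_{i+1}·y_i):
  i=1: 2.6263·1.7240 − 0.0340·-0.0666 = +4.5301 (running +4.5301)
  i=2: 0.0340·-1.6365 − -0.7233·1.7240 = +1.1912 (running +5.7213)
  i=3: -0.7233·-3.0739 − -0.4878·-1.6365 = +1.4252 (running +7.1465)
  i=4: -0.4878·-2.2368 − 1.9187·-3.0739 = +6.9890 (running +14.1355)
  i=5: 1.9187·-0.0666 − 2.6263·-2.2368 = +5.7468 (running +19.8823)
Area = |Σ|/2 = |19.8823|/2 = 9.9412

Area at t=0.615: 9.9412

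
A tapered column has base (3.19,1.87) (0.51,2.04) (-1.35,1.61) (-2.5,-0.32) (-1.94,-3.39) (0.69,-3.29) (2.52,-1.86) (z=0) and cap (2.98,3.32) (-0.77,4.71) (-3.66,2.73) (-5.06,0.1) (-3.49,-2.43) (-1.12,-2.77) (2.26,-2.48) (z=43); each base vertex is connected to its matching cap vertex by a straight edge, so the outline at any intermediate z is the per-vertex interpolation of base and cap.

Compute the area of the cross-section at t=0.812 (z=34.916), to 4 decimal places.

Area at t=0.812: 39.9107

Cross-section at t=0.812: each vertex is (1-t)·p0[i] + t·p1[i].
  v1: (1-0.812)·(3.19,1.87) + 0.812·(2.98,3.32) = (3.0195,3.0474)
  v2: (1-0.812)·(0.51,2.04) + 0.812·(-0.77,4.71) = (-0.5294,4.2080)
  v3: (1-0.812)·(-1.35,1.61) + 0.812·(-3.66,2.73) = (-3.2257,2.5194)
  v4: (1-0.812)·(-2.5,-0.32) + 0.812·(-5.06,0.1) = (-4.5787,0.0210)
  v5: (1-0.812)·(-1.94,-3.39) + 0.812·(-3.49,-2.43) = (-3.1986,-2.6105)
  v6: (1-0.812)·(0.69,-3.29) + 0.812·(-1.12,-2.77) = (-0.7797,-2.8678)
  v7: (1-0.812)·(2.52,-1.86) + 0.812·(2.26,-2.48) = (2.3089,-2.3634)
Shoelace sum Σ(x_i·y_{i+1} − x_{i+1}·y_i):
  i=1: 3.0195·4.2080 − -0.5294·3.0474 = +14.3193 (running +14.3193)
  i=2: -0.5294·2.5194 − -3.2257·4.2080 = +12.2403 (running +26.5595)
  i=3: -3.2257·0.0210 − -4.5787·2.5194 = +11.4679 (running +38.0275)
  i=4: -4.5787·-2.6105 − -3.1986·0.0210 = +12.0200 (running +50.0474)
  i=5: -3.1986·-2.8678 − -0.7797·-2.6105 = +7.1374 (running +57.1848)
  i=6: -0.7797·-2.3634 − 2.3089·-2.8678 = +8.4641 (running +65.6489)
  i=7: 2.3089·3.0474 − 3.0195·-2.3634 = +14.1724 (running +79.8214)
Area = |Σ|/2 = |79.8214|/2 = 39.9107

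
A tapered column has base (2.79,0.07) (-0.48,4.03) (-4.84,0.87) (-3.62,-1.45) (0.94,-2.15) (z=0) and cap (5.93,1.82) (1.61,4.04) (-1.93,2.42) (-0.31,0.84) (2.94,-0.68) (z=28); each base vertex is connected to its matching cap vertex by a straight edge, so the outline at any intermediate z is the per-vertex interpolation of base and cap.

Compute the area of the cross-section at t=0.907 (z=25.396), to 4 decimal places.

Area at t=0.907: 20.2545

Cross-section at t=0.907: each vertex is (1-t)·p0[i] + t·p1[i].
  v1: (1-0.907)·(2.79,0.07) + 0.907·(5.93,1.82) = (5.6380,1.6573)
  v2: (1-0.907)·(-0.48,4.03) + 0.907·(1.61,4.04) = (1.4156,4.0391)
  v3: (1-0.907)·(-4.84,0.87) + 0.907·(-1.93,2.42) = (-2.2006,2.2758)
  v4: (1-0.907)·(-3.62,-1.45) + 0.907·(-0.31,0.84) = (-0.6178,0.6270)
  v5: (1-0.907)·(0.94,-2.15) + 0.907·(2.94,-0.68) = (2.7540,-0.8167)
Shoelace sum Σ(x_i·y_{i+1} − x_{i+1}·y_i):
  i=1: 5.6380·4.0391 − 1.4156·1.6573 = +20.4261 (running +20.4261)
  i=2: 1.4156·2.2758 − -2.2006·4.0391 = +12.1103 (running +32.5364)
  i=3: -2.2006·0.6270 − -0.6178·2.2758 = +0.0262 (running +32.5626)
  i=4: -0.6178·-0.8167 − 2.7540·0.6270 = -1.2223 (running +31.3404)
  i=5: 2.7540·1.6573 − 5.6380·-0.8167 = +9.1687 (running +40.5090)
Area = |Σ|/2 = |40.5090|/2 = 20.2545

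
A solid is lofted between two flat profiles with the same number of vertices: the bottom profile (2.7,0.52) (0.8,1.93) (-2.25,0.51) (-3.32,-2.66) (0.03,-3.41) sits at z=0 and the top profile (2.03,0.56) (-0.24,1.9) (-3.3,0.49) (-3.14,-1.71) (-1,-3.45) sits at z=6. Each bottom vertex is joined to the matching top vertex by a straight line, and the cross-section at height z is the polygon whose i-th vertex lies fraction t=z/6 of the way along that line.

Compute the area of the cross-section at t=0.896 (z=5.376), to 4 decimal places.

Cross-section at t=0.896: each vertex is (1-t)·p0[i] + t·p1[i].
  v1: (1-0.896)·(2.7,0.52) + 0.896·(2.03,0.56) = (2.0997,0.5558)
  v2: (1-0.896)·(0.8,1.93) + 0.896·(-0.24,1.9) = (-0.1318,1.9031)
  v3: (1-0.896)·(-2.25,0.51) + 0.896·(-3.3,0.49) = (-3.1908,0.4921)
  v4: (1-0.896)·(-3.32,-2.66) + 0.896·(-3.14,-1.71) = (-3.1587,-1.8088)
  v5: (1-0.896)·(0.03,-3.41) + 0.896·(-1,-3.45) = (-0.8929,-3.4458)
Shoelace sum Σ(x_i·y_{i+1} − x_{i+1}·y_i):
  i=1: 2.0997·1.9031 − -0.1318·0.5558 = +4.0692 (running +4.0692)
  i=2: -0.1318·0.4921 − -3.1908·1.9031 = +6.0076 (running +10.0768)
  i=3: -3.1908·-1.8088 − -3.1587·0.4921 = +7.3259 (running +17.4027)
  i=4: -3.1587·-3.4458 − -0.8929·-1.8088 = +9.2694 (running +26.6721)
  i=5: -0.8929·0.5558 − 2.0997·-3.4458 = +6.7389 (running +33.4110)
Area = |Σ|/2 = |33.4110|/2 = 16.7055

Area at t=0.896: 16.7055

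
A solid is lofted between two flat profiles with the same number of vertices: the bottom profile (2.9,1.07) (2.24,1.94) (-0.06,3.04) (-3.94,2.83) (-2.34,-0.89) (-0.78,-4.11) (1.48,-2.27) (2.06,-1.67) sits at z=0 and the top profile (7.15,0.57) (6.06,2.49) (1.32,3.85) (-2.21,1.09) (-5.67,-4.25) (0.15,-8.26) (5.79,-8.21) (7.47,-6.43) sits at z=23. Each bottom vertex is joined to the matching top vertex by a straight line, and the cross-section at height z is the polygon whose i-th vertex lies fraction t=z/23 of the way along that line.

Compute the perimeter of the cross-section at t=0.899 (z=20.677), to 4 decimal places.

Cross-section at t=0.899: each vertex is (1-t)·p0[i] + t·p1[i].
  v1: (1-0.899)·(2.9,1.07) + 0.899·(7.15,0.57) = (6.7208,0.6205)
  v2: (1-0.899)·(2.24,1.94) + 0.899·(6.06,2.49) = (5.6742,2.4345)
  v3: (1-0.899)·(-0.06,3.04) + 0.899·(1.32,3.85) = (1.1806,3.7682)
  v4: (1-0.899)·(-3.94,2.83) + 0.899·(-2.21,1.09) = (-2.3847,1.2657)
  v5: (1-0.899)·(-2.34,-0.89) + 0.899·(-5.67,-4.25) = (-5.3337,-3.9106)
  v6: (1-0.899)·(-0.78,-4.11) + 0.899·(0.15,-8.26) = (0.0561,-7.8409)
  v7: (1-0.899)·(1.48,-2.27) + 0.899·(5.79,-8.21) = (5.3547,-7.6101)
  v8: (1-0.899)·(2.06,-1.67) + 0.899·(7.47,-6.43) = (6.9236,-5.9492)
Perimeter = Σ |v_{i+1} − v_i|:
  edge 1→2: √(-1.0466² + 1.8140²) = 2.0942 (running 2.0942)
  edge 2→3: √(-4.4936² + 1.3337²) = 4.6873 (running 6.7815)
  edge 3→4: √(-3.5654² + -2.5024²) = 4.3559 (running 11.1374)
  edge 4→5: √(-2.9489² + -5.1764²) = 5.9574 (running 17.0949)
  edge 5→6: √(5.3897² + -3.9302²) = 6.6705 (running 23.7654)
  edge 6→7: √(5.2986² + 0.2308²) = 5.3036 (running 29.0691)
  edge 7→8: √(1.5689² + 1.6608²) = 2.2847 (running 31.3537)
  edge 8→1: √(-0.2028² + 6.5697²) = 6.5729 (running 37.9266)
Perimeter = 37.9266

Perimeter at t=0.899: 37.9266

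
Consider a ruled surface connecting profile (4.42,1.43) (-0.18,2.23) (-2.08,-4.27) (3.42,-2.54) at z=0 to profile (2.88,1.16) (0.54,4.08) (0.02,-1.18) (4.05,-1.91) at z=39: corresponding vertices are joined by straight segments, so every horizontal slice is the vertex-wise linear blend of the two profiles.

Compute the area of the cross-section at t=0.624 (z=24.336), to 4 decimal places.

Cross-section at t=0.624: each vertex is (1-t)·p0[i] + t·p1[i].
  v1: (1-0.624)·(4.42,1.43) + 0.624·(2.88,1.16) = (3.4590,1.2615)
  v2: (1-0.624)·(-0.18,2.23) + 0.624·(0.54,4.08) = (0.2693,3.3844)
  v3: (1-0.624)·(-2.08,-4.27) + 0.624·(0.02,-1.18) = (-0.7696,-2.3418)
  v4: (1-0.624)·(3.42,-2.54) + 0.624·(4.05,-1.91) = (3.8131,-2.1469)
Shoelace sum Σ(x_i·y_{i+1} − x_{i+1}·y_i):
  i=1: 3.4590·3.3844 − 0.2693·1.2615 = +11.3671 (running +11.3671)
  i=2: 0.2693·-2.3418 − -0.7696·3.3844 = +1.9740 (running +13.3411)
  i=3: -0.7696·-2.1469 − 3.8131·-2.3418 = +10.5820 (running +23.9231)
  i=4: 3.8131·1.2615 − 3.4590·-2.1469 = +12.2365 (running +36.1595)
Area = |Σ|/2 = |36.1595|/2 = 18.0798

Area at t=0.624: 18.0798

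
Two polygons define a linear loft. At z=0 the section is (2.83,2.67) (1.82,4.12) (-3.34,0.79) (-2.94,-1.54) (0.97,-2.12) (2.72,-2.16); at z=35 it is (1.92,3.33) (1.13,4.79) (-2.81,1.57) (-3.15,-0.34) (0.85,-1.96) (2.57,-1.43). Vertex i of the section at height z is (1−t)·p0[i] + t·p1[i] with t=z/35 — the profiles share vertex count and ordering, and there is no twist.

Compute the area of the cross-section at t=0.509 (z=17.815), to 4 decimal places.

Cross-section at t=0.509: each vertex is (1-t)·p0[i] + t·p1[i].
  v1: (1-0.509)·(2.83,2.67) + 0.509·(1.92,3.33) = (2.3668,3.0059)
  v2: (1-0.509)·(1.82,4.12) + 0.509·(1.13,4.79) = (1.4688,4.4610)
  v3: (1-0.509)·(-3.34,0.79) + 0.509·(-2.81,1.57) = (-3.0702,1.1870)
  v4: (1-0.509)·(-2.94,-1.54) + 0.509·(-3.15,-0.34) = (-3.0469,-0.9292)
  v5: (1-0.509)·(0.97,-2.12) + 0.509·(0.85,-1.96) = (0.9089,-2.0386)
  v6: (1-0.509)·(2.72,-2.16) + 0.509·(2.57,-1.43) = (2.6437,-1.7884)
Shoelace sum Σ(x_i·y_{i+1} − x_{i+1}·y_i):
  i=1: 2.3668·4.4610 − 1.4688·3.0059 = +6.1433 (running +6.1433)
  i=2: 1.4688·1.1870 − -3.0702·4.4610 = +15.4399 (running +21.5832)
  i=3: -3.0702·-0.9292 − -3.0469·1.1870 = +6.4696 (running +28.0528)
  i=4: -3.0469·-2.0386 − 0.9089·-0.9292 = +7.0558 (running +35.1086)
  i=5: 0.9089·-1.7884 − 2.6437·-2.0386 = +3.7637 (running +38.8723)
  i=6: 2.6437·3.0059 − 2.3668·-1.7884 = +12.1795 (running +51.0518)
Area = |Σ|/2 = |51.0518|/2 = 25.5259

Area at t=0.509: 25.5259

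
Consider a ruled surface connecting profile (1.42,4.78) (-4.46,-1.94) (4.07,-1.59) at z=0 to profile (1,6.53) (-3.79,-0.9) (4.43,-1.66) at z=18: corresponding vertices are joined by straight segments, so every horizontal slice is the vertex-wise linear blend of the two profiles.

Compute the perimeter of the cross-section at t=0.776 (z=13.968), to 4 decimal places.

Cross-section at t=0.776: each vertex is (1-t)·p0[i] + t·p1[i].
  v1: (1-0.776)·(1.42,4.78) + 0.776·(1,6.53) = (1.0941,6.1380)
  v2: (1-0.776)·(-4.46,-1.94) + 0.776·(-3.79,-0.9) = (-3.9401,-1.1330)
  v3: (1-0.776)·(4.07,-1.59) + 0.776·(4.43,-1.66) = (4.3494,-1.6443)
Perimeter = Σ |v_{i+1} − v_i|:
  edge 1→2: √(-5.0342² + -7.2710²) = 8.8436 (running 8.8436)
  edge 2→3: √(8.2894² + -0.5114²) = 8.3052 (running 17.1488)
  edge 3→1: √(-3.2553² + 7.7823²) = 8.4357 (running 25.5845)
Perimeter = 25.5845

Perimeter at t=0.776: 25.5845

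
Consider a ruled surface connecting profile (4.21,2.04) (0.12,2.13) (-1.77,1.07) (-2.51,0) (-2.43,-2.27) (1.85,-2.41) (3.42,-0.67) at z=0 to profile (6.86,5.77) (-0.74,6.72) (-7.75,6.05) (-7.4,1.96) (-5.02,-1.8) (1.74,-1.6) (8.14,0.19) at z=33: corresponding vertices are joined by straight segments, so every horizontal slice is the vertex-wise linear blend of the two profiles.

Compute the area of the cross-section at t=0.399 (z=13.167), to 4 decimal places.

Area at t=0.399: 50.8597

Cross-section at t=0.399: each vertex is (1-t)·p0[i] + t·p1[i].
  v1: (1-0.399)·(4.21,2.04) + 0.399·(6.86,5.77) = (5.2674,3.5283)
  v2: (1-0.399)·(0.12,2.13) + 0.399·(-0.74,6.72) = (-0.2231,3.9614)
  v3: (1-0.399)·(-1.77,1.07) + 0.399·(-7.75,6.05) = (-4.1560,3.0570)
  v4: (1-0.399)·(-2.51,0) + 0.399·(-7.4,1.96) = (-4.4611,0.7820)
  v5: (1-0.399)·(-2.43,-2.27) + 0.399·(-5.02,-1.8) = (-3.4634,-2.0825)
  v6: (1-0.399)·(1.85,-2.41) + 0.399·(1.74,-1.6) = (1.8061,-2.0868)
  v7: (1-0.399)·(3.42,-0.67) + 0.399·(8.14,0.19) = (5.3033,-0.3269)
Shoelace sum Σ(x_i·y_{i+1} − x_{i+1}·y_i):
  i=1: 5.2674·3.9614 − -0.2231·3.5283 = +21.6534 (running +21.6534)
  i=2: -0.2231·3.0570 − -4.1560·3.9614 = +15.7816 (running +37.4350)
  i=3: -4.1560·0.7820 − -4.4611·3.0570 = +10.3875 (running +47.8225)
  i=4: -4.4611·-2.0825 − -3.4634·0.7820 = +11.9987 (running +59.8212)
  i=5: -3.4634·-2.0868 − 1.8061·-2.0825 = +10.9886 (running +70.8098)
  i=6: 1.8061·-0.3269 − 5.3033·-2.0868 = +10.4766 (running +81.2864)
  i=7: 5.3033·3.5283 − 5.2674·-0.3269 = +20.4331 (running +101.7195)
Area = |Σ|/2 = |101.7195|/2 = 50.8597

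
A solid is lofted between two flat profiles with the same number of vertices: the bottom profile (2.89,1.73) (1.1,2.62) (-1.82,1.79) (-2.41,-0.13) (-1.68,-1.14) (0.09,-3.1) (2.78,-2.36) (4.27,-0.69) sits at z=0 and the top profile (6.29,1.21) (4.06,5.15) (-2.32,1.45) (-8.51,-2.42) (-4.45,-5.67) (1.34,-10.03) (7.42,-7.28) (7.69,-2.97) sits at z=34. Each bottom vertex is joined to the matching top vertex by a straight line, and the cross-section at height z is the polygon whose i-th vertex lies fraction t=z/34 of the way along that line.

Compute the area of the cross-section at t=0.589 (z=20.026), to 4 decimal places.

Area at t=0.589: 81.4058

Cross-section at t=0.589: each vertex is (1-t)·p0[i] + t·p1[i].
  v1: (1-0.589)·(2.89,1.73) + 0.589·(6.29,1.21) = (4.8926,1.4237)
  v2: (1-0.589)·(1.1,2.62) + 0.589·(4.06,5.15) = (2.8434,4.1102)
  v3: (1-0.589)·(-1.82,1.79) + 0.589·(-2.32,1.45) = (-2.1145,1.5897)
  v4: (1-0.589)·(-2.41,-0.13) + 0.589·(-8.51,-2.42) = (-6.0029,-1.4788)
  v5: (1-0.589)·(-1.68,-1.14) + 0.589·(-4.45,-5.67) = (-3.3115,-3.8082)
  v6: (1-0.589)·(0.09,-3.1) + 0.589·(1.34,-10.03) = (0.8262,-7.1818)
  v7: (1-0.589)·(2.78,-2.36) + 0.589·(7.42,-7.28) = (5.5130,-5.2579)
  v8: (1-0.589)·(4.27,-0.69) + 0.589·(7.69,-2.97) = (6.2844,-2.0329)
Shoelace sum Σ(x_i·y_{i+1} − x_{i+1}·y_i):
  i=1: 4.8926·4.1102 − 2.8434·1.4237 = +16.0612 (running +16.0612)
  i=2: 2.8434·1.5897 − -2.1145·4.1102 = +13.2113 (running +29.2724)
  i=3: -2.1145·-1.4788 − -6.0029·1.5897 = +12.6700 (running +41.9424)
  i=4: -6.0029·-3.8082 − -3.3115·-1.4788 = +17.9629 (running +59.9054)
  i=5: -3.3115·-7.1818 − 0.8262·-3.8082 = +26.9291 (running +86.8345)
  i=6: 0.8262·-5.2579 − 5.5130·-7.1818 = +35.2485 (running +122.0830)
  i=7: 5.5130·-2.0329 − 6.2844·-5.2579 = +21.8351 (running +143.9181)
  i=8: 6.2844·1.4237 − 4.8926·-2.0329 = +18.8935 (running +162.8116)
Area = |Σ|/2 = |162.8116|/2 = 81.4058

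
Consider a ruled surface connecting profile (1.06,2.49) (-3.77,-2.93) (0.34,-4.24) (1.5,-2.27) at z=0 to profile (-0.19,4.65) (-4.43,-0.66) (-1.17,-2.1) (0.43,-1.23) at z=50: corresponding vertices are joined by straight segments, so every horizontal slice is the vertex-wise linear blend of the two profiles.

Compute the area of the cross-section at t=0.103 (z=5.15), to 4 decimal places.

Cross-section at t=0.103: each vertex is (1-t)·p0[i] + t·p1[i].
  v1: (1-0.103)·(1.06,2.49) + 0.103·(-0.19,4.65) = (0.9313,2.7125)
  v2: (1-0.103)·(-3.77,-2.93) + 0.103·(-4.43,-0.66) = (-3.8380,-2.6962)
  v3: (1-0.103)·(0.34,-4.24) + 0.103·(-1.17,-2.1) = (0.1845,-4.0196)
  v4: (1-0.103)·(1.5,-2.27) + 0.103·(0.43,-1.23) = (1.3898,-2.1629)
Shoelace sum Σ(x_i·y_{i+1} − x_{i+1}·y_i):
  i=1: 0.9313·-2.6962 − -3.8380·2.7125 = +7.8996 (running +7.8996)
  i=2: -3.8380·-4.0196 − 0.1845·-2.6962 = +15.9244 (running +23.8241)
  i=3: 0.1845·-2.1629 − 1.3898·-4.0196 = +5.1874 (running +29.0114)
  i=4: 1.3898·2.7125 − 0.9313·-2.1629 = +5.7840 (running +34.7954)
Area = |Σ|/2 = |34.7954|/2 = 17.3977

Area at t=0.103: 17.3977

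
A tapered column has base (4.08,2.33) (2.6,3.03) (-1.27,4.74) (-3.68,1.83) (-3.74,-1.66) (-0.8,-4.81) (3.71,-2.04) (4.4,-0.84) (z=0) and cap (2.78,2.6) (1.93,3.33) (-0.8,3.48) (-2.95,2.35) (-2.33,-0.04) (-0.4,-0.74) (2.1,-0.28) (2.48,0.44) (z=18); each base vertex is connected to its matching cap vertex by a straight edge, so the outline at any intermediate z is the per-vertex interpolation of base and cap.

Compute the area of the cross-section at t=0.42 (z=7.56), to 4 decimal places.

Cross-section at t=0.42: each vertex is (1-t)·p0[i] + t·p1[i].
  v1: (1-0.42)·(4.08,2.33) + 0.42·(2.78,2.6) = (3.5340,2.4434)
  v2: (1-0.42)·(2.6,3.03) + 0.42·(1.93,3.33) = (2.3186,3.1560)
  v3: (1-0.42)·(-1.27,4.74) + 0.42·(-0.8,3.48) = (-1.0726,4.2108)
  v4: (1-0.42)·(-3.68,1.83) + 0.42·(-2.95,2.35) = (-3.3734,2.0484)
  v5: (1-0.42)·(-3.74,-1.66) + 0.42·(-2.33,-0.04) = (-3.1478,-0.9796)
  v6: (1-0.42)·(-0.8,-4.81) + 0.42·(-0.4,-0.74) = (-0.6320,-3.1006)
  v7: (1-0.42)·(3.71,-2.04) + 0.42·(2.1,-0.28) = (3.0338,-1.3008)
  v8: (1-0.42)·(4.4,-0.84) + 0.42·(2.48,0.44) = (3.5936,-0.3024)
Shoelace sum Σ(x_i·y_{i+1} − x_{i+1}·y_i):
  i=1: 3.5340·3.1560 − 2.3186·2.4434 = +5.4880 (running +5.4880)
  i=2: 2.3186·4.2108 − -1.0726·3.1560 = +13.1483 (running +18.6363)
  i=3: -1.0726·2.0484 − -3.3734·4.2108 = +12.0076 (running +30.6439)
  i=4: -3.3734·-0.9796 − -3.1478·2.0484 = +9.7525 (running +40.3965)
  i=5: -3.1478·-3.1006 − -0.6320·-0.9796 = +9.1410 (running +49.5374)
  i=6: -0.6320·-1.3008 − 3.0338·-3.1006 = +10.2287 (running +59.7661)
  i=7: 3.0338·-0.3024 − 3.5936·-1.3008 = +3.7571 (running +63.5233)
  i=8: 3.5936·2.4434 − 3.5340·-0.3024 = +9.8493 (running +73.3725)
Area = |Σ|/2 = |73.3725|/2 = 36.6863

Area at t=0.42: 36.6863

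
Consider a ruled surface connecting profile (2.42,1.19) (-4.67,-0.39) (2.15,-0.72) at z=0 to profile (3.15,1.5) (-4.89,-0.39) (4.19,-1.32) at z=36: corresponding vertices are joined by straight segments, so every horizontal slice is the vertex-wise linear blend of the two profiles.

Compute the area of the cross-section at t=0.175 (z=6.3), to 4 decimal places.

Area at t=0.175: 7.4742

Cross-section at t=0.175: each vertex is (1-t)·p0[i] + t·p1[i].
  v1: (1-0.175)·(2.42,1.19) + 0.175·(3.15,1.5) = (2.5477,1.2442)
  v2: (1-0.175)·(-4.67,-0.39) + 0.175·(-4.89,-0.39) = (-4.7085,-0.3900)
  v3: (1-0.175)·(2.15,-0.72) + 0.175·(4.19,-1.32) = (2.5070,-0.8250)
Shoelace sum Σ(x_i·y_{i+1} − x_{i+1}·y_i):
  i=1: 2.5477·-0.3900 − -4.7085·1.2442 = +4.8649 (running +4.8649)
  i=2: -4.7085·-0.8250 − 2.5070·-0.3900 = +4.8622 (running +9.7272)
  i=3: 2.5070·1.2442 − 2.5477·-0.8250 = +5.2212 (running +14.9484)
Area = |Σ|/2 = |14.9484|/2 = 7.4742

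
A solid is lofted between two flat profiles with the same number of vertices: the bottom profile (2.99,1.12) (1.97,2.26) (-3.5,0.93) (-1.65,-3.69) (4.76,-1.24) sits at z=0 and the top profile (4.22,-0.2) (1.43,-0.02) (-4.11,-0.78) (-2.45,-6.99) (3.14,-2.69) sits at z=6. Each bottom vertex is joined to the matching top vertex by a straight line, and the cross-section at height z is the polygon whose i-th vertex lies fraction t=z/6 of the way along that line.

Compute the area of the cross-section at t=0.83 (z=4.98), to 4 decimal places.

Area at t=0.83: 32.1427

Cross-section at t=0.83: each vertex is (1-t)·p0[i] + t·p1[i].
  v1: (1-0.83)·(2.99,1.12) + 0.83·(4.22,-0.2) = (4.0109,0.0244)
  v2: (1-0.83)·(1.97,2.26) + 0.83·(1.43,-0.02) = (1.5218,0.3676)
  v3: (1-0.83)·(-3.5,0.93) + 0.83·(-4.11,-0.78) = (-4.0063,-0.4893)
  v4: (1-0.83)·(-1.65,-3.69) + 0.83·(-2.45,-6.99) = (-2.3140,-6.4290)
  v5: (1-0.83)·(4.76,-1.24) + 0.83·(3.14,-2.69) = (3.4154,-2.4435)
Shoelace sum Σ(x_i·y_{i+1} − x_{i+1}·y_i):
  i=1: 4.0109·0.3676 − 1.5218·0.0244 = +1.4373 (running +1.4373)
  i=2: 1.5218·-0.4893 − -4.0063·0.3676 = +0.7281 (running +2.1654)
  i=3: -4.0063·-6.4290 − -2.3140·-0.4893 = +24.6243 (running +26.7896)
  i=4: -2.3140·-2.4435 − 3.4154·-6.4290 = +27.6119 (running +54.4015)
  i=5: 3.4154·0.0244 − 4.0109·-2.4435 = +9.8840 (running +64.2855)
Area = |Σ|/2 = |64.2855|/2 = 32.1427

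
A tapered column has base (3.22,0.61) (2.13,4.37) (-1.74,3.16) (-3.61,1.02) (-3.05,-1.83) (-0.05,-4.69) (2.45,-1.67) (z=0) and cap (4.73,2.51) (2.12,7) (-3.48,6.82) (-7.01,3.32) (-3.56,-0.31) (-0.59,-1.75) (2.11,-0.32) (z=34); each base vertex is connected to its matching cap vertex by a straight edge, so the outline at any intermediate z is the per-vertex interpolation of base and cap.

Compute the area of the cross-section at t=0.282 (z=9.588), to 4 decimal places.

Cross-section at t=0.282: each vertex is (1-t)·p0[i] + t·p1[i].
  v1: (1-0.282)·(3.22,0.61) + 0.282·(4.73,2.51) = (3.6458,1.1458)
  v2: (1-0.282)·(2.13,4.37) + 0.282·(2.12,7) = (2.1272,5.1117)
  v3: (1-0.282)·(-1.74,3.16) + 0.282·(-3.48,6.82) = (-2.2307,4.1921)
  v4: (1-0.282)·(-3.61,1.02) + 0.282·(-7.01,3.32) = (-4.5688,1.6686)
  v5: (1-0.282)·(-3.05,-1.83) + 0.282·(-3.56,-0.31) = (-3.1938,-1.4014)
  v6: (1-0.282)·(-0.05,-4.69) + 0.282·(-0.59,-1.75) = (-0.2023,-3.8609)
  v7: (1-0.282)·(2.45,-1.67) + 0.282·(2.11,-0.32) = (2.3541,-1.2893)
Shoelace sum Σ(x_i·y_{i+1} − x_{i+1}·y_i):
  i=1: 3.6458·5.1117 − 2.1272·1.1458 = +16.1989 (running +16.1989)
  i=2: 2.1272·4.1921 − -2.2307·5.1117 = +20.3199 (running +36.5187)
  i=3: -2.2307·1.6686 − -4.5688·4.1921 = +15.4308 (running +51.9496)
  i=4: -4.5688·-1.4014 − -3.1938·1.6686 = +11.7317 (running +63.6813)
  i=5: -3.1938·-3.8609 − -0.2023·-1.4014 = +12.0476 (running +75.7289)
  i=6: -0.2023·-1.2893 − 2.3541·-3.8609 = +9.3499 (running +85.0788)
  i=7: 2.3541·1.1458 − 3.6458·-1.2893 = +7.3979 (running +92.4767)
Area = |Σ|/2 = |92.4767|/2 = 46.2384

Area at t=0.282: 46.2384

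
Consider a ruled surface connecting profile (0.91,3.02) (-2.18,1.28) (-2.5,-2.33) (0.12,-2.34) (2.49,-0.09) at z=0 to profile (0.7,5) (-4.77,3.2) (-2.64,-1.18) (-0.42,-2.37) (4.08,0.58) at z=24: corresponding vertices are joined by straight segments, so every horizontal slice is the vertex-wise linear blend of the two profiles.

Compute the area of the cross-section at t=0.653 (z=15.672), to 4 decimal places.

Area at t=0.653: 30.1371

Cross-section at t=0.653: each vertex is (1-t)·p0[i] + t·p1[i].
  v1: (1-0.653)·(0.91,3.02) + 0.653·(0.7,5) = (0.7729,4.3129)
  v2: (1-0.653)·(-2.18,1.28) + 0.653·(-4.77,3.2) = (-3.8713,2.5338)
  v3: (1-0.653)·(-2.5,-2.33) + 0.653·(-2.64,-1.18) = (-2.5914,-1.5791)
  v4: (1-0.653)·(0.12,-2.34) + 0.653·(-0.42,-2.37) = (-0.2326,-2.3596)
  v5: (1-0.653)·(2.49,-0.09) + 0.653·(4.08,0.58) = (3.5283,0.3475)
Shoelace sum Σ(x_i·y_{i+1} − x_{i+1}·y_i):
  i=1: 0.7729·2.5338 − -3.8713·4.3129 = +18.6548 (running +18.6548)
  i=2: -3.8713·-1.5791 − -2.5914·2.5338 = +12.6790 (running +31.3338)
  i=3: -2.5914·-2.3596 − -0.2326·-1.5791 = +5.7474 (running +37.0812)
  i=4: -0.2326·0.3475 − 3.5283·-2.3596 = +8.2444 (running +45.3256)
  i=5: 3.5283·4.3129 − 0.7729·0.3475 = +14.9486 (running +60.2742)
Area = |Σ|/2 = |60.2742|/2 = 30.1371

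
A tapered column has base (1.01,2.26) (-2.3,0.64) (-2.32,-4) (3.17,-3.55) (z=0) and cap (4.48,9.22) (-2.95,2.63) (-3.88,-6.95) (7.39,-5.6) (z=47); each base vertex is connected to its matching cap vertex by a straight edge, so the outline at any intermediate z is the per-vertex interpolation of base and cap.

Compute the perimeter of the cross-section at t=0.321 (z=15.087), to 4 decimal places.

Perimeter at t=0.321: 28.2824

Cross-section at t=0.321: each vertex is (1-t)·p0[i] + t·p1[i].
  v1: (1-0.321)·(1.01,2.26) + 0.321·(4.48,9.22) = (2.1239,4.4942)
  v2: (1-0.321)·(-2.3,0.64) + 0.321·(-2.95,2.63) = (-2.5087,1.2788)
  v3: (1-0.321)·(-2.32,-4) + 0.321·(-3.88,-6.95) = (-2.8208,-4.9470)
  v4: (1-0.321)·(3.17,-3.55) + 0.321·(7.39,-5.6) = (4.5246,-4.2081)
Perimeter = Σ |v_{i+1} − v_i|:
  edge 1→2: √(-4.6325² + -3.2154²) = 5.6390 (running 5.6390)
  edge 2→3: √(-0.3121² + -6.2257²) = 6.2336 (running 11.8726)
  edge 3→4: √(7.3454² + 0.7389²) = 7.3825 (running 19.2551)
  edge 4→1: √(-2.4008² + 8.7022²) = 9.0273 (running 28.2824)
Perimeter = 28.2824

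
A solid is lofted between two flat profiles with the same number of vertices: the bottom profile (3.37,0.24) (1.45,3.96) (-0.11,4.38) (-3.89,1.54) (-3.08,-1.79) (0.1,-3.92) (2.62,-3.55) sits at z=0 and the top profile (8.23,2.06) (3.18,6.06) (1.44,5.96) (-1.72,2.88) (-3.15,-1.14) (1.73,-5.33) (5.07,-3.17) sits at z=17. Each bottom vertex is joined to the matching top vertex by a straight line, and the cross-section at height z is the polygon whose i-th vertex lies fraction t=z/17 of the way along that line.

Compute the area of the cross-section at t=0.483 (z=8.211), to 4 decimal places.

Area at t=0.483: 57.5656

Cross-section at t=0.483: each vertex is (1-t)·p0[i] + t·p1[i].
  v1: (1-0.483)·(3.37,0.24) + 0.483·(8.23,2.06) = (5.7174,1.1191)
  v2: (1-0.483)·(1.45,3.96) + 0.483·(3.18,6.06) = (2.2856,4.9743)
  v3: (1-0.483)·(-0.11,4.38) + 0.483·(1.44,5.96) = (0.6386,5.1431)
  v4: (1-0.483)·(-3.89,1.54) + 0.483·(-1.72,2.88) = (-2.8419,2.1872)
  v5: (1-0.483)·(-3.08,-1.79) + 0.483·(-3.15,-1.14) = (-3.1138,-1.4760)
  v6: (1-0.483)·(0.1,-3.92) + 0.483·(1.73,-5.33) = (0.8873,-4.6010)
  v7: (1-0.483)·(2.62,-3.55) + 0.483·(5.07,-3.17) = (3.8034,-3.3665)
Shoelace sum Σ(x_i·y_{i+1} − x_{i+1}·y_i):
  i=1: 5.7174·4.9743 − 2.2856·1.1191 = +25.8823 (running +25.8823)
  i=2: 2.2856·5.1431 − 0.6386·4.9743 = +8.5783 (running +34.4605)
  i=3: 0.6386·2.1872 − -2.8419·5.1431 = +16.0131 (running +50.4736)
  i=4: -2.8419·-1.4760 − -3.1138·2.1872 = +11.0054 (running +61.4790)
  i=5: -3.1138·-4.6010 − 0.8873·-1.4760 = +15.6364 (running +77.1154)
  i=6: 0.8873·-3.3665 − 3.8034·-4.6010 = +14.5123 (running +91.6277)
  i=7: 3.8034·1.1191 − 5.7174·-3.3665 = +23.5035 (running +115.1312)
Area = |Σ|/2 = |115.1312|/2 = 57.5656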